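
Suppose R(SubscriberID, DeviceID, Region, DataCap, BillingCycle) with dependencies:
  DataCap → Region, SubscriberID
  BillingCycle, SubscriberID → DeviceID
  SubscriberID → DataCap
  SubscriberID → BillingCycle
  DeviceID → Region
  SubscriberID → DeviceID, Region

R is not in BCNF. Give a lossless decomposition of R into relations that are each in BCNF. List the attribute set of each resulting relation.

Candidate keys of the original relation: {DataCap}, {SubscriberID}.
Within {BillingCycle, DataCap, DeviceID, Region, SubscriberID}: {DeviceID}⁺ ∩ {BillingCycle, DataCap, DeviceID, Region, SubscriberID} = {DeviceID, Region}, not the whole set, so DeviceID → Region violates BCNF; decompose into {DeviceID, Region} and {BillingCycle, DataCap, DeviceID, SubscriberID}.
{DeviceID, Region} has no BCNF violation.
{BillingCycle, DataCap, DeviceID, SubscriberID} has no BCNF violation.

{BillingCycle, DataCap, DeviceID, SubscriberID}; {DeviceID, Region}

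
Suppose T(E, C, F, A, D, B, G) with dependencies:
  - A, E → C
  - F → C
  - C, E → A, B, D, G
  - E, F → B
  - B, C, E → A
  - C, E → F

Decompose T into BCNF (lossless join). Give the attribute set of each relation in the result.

{A, B, D, E, F, G}; {C, F}

Candidate keys of the original relation: {A, E}, {C, E}, {E, F}.
In {A, B, C, D, E, F, G}, {F} is not a superkey ({F}⁺ restricted to this set is {C, F}), so split on F → C into {C, F} and {A, B, D, E, F, G}.
{C, F}: every determinant is a superkey — BCNF.
{A, B, D, E, F, G}: every determinant is a superkey — BCNF.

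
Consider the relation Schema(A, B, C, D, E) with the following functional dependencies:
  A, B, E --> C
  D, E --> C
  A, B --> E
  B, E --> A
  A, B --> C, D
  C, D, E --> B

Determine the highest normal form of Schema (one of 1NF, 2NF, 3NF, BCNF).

BCNF

Candidate keys: {A, B}, {B, E}, {D, E}. Prime attributes: {A, B, D, E}.
The left-hand side of every FD is a superkey, so BCNF is satisfied.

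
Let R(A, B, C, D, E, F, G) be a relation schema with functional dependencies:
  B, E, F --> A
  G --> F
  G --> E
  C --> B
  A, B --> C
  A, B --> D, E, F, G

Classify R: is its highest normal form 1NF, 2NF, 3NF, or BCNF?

3NF

Candidate keys: {A, B}, {A, C}, {B, E, F}, {B, G}, {C, E, F}, {C, G}. Prime attributes: {A, B, C, E, F, G}.
For G --> F we have {G}⁺ = {E, F, G}; {G} is not a superkey, so BCNF fails.
Its right-hand attributes {F} are all prime, as are those of every other non-superkey FD — the relation is in 3NF.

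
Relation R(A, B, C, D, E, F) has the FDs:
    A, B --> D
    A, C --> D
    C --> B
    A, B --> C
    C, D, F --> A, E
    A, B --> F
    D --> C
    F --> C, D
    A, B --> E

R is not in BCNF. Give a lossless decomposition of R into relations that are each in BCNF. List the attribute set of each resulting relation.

{A, D, E, F}; {B, C}; {C, D}

Candidate keys of the original relation: {A, B}, {A, C}, {A, D}, {F}.
Within {A, B, C, D, E, F}: {C}⁺ ∩ {A, B, C, D, E, F} = {B, C}, not the whole set, so C --> B violates BCNF; decompose into {B, C} and {A, C, D, E, F}.
{B, C}: every determinant is a superkey — BCNF.
Within {A, C, D, E, F}: {D}⁺ ∩ {A, C, D, E, F} = {C, D}, not the whole set, so D --> C violates BCNF; decompose into {C, D} and {A, D, E, F}.
{C, D}: every determinant is a superkey — BCNF.
{A, D, E, F}: every determinant is a superkey — BCNF.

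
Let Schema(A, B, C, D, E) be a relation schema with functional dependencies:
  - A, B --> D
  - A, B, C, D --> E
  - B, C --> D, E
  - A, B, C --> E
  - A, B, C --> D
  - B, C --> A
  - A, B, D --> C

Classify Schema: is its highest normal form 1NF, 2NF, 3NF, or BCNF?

Candidate keys: {A, B}, {B, C}. Prime attributes: {A, B, C}.
Each dependency's left side is a superkey — BCNF holds.

BCNF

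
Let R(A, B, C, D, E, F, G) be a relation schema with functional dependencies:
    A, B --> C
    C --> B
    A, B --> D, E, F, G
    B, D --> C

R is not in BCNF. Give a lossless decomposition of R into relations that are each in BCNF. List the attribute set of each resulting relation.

{A, C, D, E, F, G}; {B, C}

Candidate keys of the original relation: {A, B}, {A, C}.
In {A, B, C, D, E, F, G}, {C} is not a superkey ({C}⁺ restricted to this set is {B, C}), so split on C --> B into {B, C} and {A, C, D, E, F, G}.
{B, C}: every determinant is a superkey — BCNF.
{A, C, D, E, F, G}: every determinant is a superkey — BCNF.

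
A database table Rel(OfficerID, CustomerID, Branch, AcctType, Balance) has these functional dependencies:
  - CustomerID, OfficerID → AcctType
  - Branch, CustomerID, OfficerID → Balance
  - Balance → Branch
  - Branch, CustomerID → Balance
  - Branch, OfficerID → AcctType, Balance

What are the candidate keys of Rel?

{Balance, CustomerID, OfficerID}, {Branch, CustomerID, OfficerID}

{CustomerID, OfficerID} never appear on the right of any FD, so every key must include all of them.
{Balance, CustomerID, OfficerID} is a candidate key since {Balance, CustomerID, OfficerID}⁺ = {AcctType, Balance, Branch, CustomerID, OfficerID} covers every attribute.
{Branch, CustomerID, OfficerID} is a candidate key since {Branch, CustomerID, OfficerID}⁺ = {AcctType, Balance, Branch, CustomerID, OfficerID} covers every attribute.
Any other superkey properly contains one of these, so there are no further candidate keys.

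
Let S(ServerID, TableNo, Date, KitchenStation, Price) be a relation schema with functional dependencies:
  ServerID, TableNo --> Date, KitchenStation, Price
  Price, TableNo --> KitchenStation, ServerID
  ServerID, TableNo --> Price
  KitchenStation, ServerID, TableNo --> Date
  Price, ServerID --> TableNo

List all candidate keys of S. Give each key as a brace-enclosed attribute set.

{Price, ServerID}⁺ = {Date, KitchenStation, Price, ServerID, TableNo} — all of the relation — so {Price, ServerID} is a candidate key.
{Price, TableNo}⁺ = {Date, KitchenStation, Price, ServerID, TableNo} — all of the relation — so {Price, TableNo} is a candidate key.
{ServerID, TableNo}⁺ = {Date, KitchenStation, Price, ServerID, TableNo} — all of the relation — so {ServerID, TableNo} is a candidate key.
Any other superkey properly contains one of these, so there are no further candidate keys.

{Price, ServerID}, {Price, TableNo}, {ServerID, TableNo}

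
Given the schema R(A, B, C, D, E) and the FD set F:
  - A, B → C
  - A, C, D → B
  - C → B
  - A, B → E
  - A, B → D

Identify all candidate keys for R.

{A, B}, {A, C}

Attributes never on any right-hand side: {A} — every candidate key must contain it.
{A, B} is a candidate key since {A, B}⁺ = {A, B, C, D, E} covers every attribute.
{A, C} is a candidate key since {A, C}⁺ = {A, B, C, D, E} covers every attribute.
No proper subset of any of these is a key, and no other minimal superkey exists.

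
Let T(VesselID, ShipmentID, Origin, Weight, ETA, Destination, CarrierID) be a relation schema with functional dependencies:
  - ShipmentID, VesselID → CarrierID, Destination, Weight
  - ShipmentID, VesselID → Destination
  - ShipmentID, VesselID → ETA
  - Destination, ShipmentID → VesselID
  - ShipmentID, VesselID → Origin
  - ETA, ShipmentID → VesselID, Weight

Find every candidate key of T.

Attributes never on any right-hand side: {ShipmentID} — every candidate key must contain it.
{Destination, ShipmentID}⁺ = {CarrierID, Destination, ETA, Origin, ShipmentID, VesselID, Weight} — all of the relation — so {Destination, ShipmentID} is a candidate key.
{ETA, ShipmentID}⁺ = {CarrierID, Destination, ETA, Origin, ShipmentID, VesselID, Weight} — all of the relation — so {ETA, ShipmentID} is a candidate key.
{ShipmentID, VesselID}⁺ = {CarrierID, Destination, ETA, Origin, ShipmentID, VesselID, Weight} — all of the relation — so {ShipmentID, VesselID} is a candidate key.
These are minimal and exhaustive — every other superkey contains one of them.

{Destination, ShipmentID}, {ETA, ShipmentID}, {ShipmentID, VesselID}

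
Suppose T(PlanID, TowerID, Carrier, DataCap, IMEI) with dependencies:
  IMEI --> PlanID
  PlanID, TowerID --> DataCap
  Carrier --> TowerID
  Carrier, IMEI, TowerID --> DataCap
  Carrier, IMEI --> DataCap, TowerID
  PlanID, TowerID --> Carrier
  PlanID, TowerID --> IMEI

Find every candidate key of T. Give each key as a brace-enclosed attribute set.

{Carrier, IMEI}, {Carrier, PlanID}, {IMEI, TowerID}, {PlanID, TowerID}

Closure of {Carrier, IMEI} is {Carrier, DataCap, IMEI, PlanID, TowerID}, the whole schema; {Carrier, IMEI} is a candidate key.
Closure of {Carrier, PlanID} is {Carrier, DataCap, IMEI, PlanID, TowerID}, the whole schema; {Carrier, PlanID} is a candidate key.
Closure of {IMEI, TowerID} is {Carrier, DataCap, IMEI, PlanID, TowerID}, the whole schema; {IMEI, TowerID} is a candidate key.
Closure of {PlanID, TowerID} is {Carrier, DataCap, IMEI, PlanID, TowerID}, the whole schema; {PlanID, TowerID} is a candidate key.
These are minimal and exhaustive — every other superkey contains one of them.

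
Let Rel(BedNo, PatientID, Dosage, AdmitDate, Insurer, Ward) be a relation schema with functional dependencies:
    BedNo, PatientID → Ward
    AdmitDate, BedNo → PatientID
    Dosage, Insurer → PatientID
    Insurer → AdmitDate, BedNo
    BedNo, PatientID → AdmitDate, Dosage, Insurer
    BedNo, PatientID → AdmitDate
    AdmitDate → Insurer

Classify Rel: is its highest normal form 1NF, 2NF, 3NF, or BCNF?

Candidate keys: {AdmitDate}, {BedNo, PatientID}, {Insurer}. Prime attributes: {AdmitDate, BedNo, Insurer, PatientID}.
The left-hand side of every FD is a superkey, so BCNF is satisfied.

BCNF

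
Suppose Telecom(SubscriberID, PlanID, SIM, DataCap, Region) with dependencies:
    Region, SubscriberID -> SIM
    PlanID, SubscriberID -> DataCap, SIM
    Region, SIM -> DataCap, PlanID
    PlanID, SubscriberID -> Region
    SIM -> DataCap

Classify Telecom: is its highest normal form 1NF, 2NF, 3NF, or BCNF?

Candidate keys: {PlanID, SubscriberID}, {Region, SubscriberID}. Prime attributes: {PlanID, Region, SubscriberID}.
Region, SIM -> DataCap, PlanID breaks BCNF: {Region, SIM}⁺ = {DataCap, PlanID, Region, SIM}, so {Region, SIM} is not a superkey.
Region, SIM -> DataCap, PlanID has non-prime {DataCap} on the right and a non-superkey on the left, so 3NF fails.
Checking every proper subset of each key, none determines a non-prime attribute — 2NF is satisfied.

2NF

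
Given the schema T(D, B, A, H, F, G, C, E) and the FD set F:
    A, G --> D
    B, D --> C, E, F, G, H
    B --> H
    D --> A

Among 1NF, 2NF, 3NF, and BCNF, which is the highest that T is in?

1NF

Candidate keys: {A, B, G}, {B, D}. Prime attributes: {A, B, D, G}.
A, G --> D breaks BCNF: {A, G}⁺ = {A, D, G}, so {A, G} is not a superkey.
B --> H determines the non-prime attribute {H} from a non-superkey — 3NF is violated.
Since {B} ⊂ {B, D} and {B}⁺ ⊇ {H} with {H} non-prime, there is a partial dependency; 2NF fails.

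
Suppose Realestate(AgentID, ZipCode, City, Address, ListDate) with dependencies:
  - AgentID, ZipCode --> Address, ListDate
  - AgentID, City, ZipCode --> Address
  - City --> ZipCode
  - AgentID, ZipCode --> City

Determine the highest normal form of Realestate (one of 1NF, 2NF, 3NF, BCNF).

3NF

Candidate keys: {AgentID, City}, {AgentID, ZipCode}. Prime attributes: {AgentID, City, ZipCode}.
City --> ZipCode: {City}⁺ = {City, ZipCode}, which is not all of the attributes, so the left side is not a superkey — BCNF is violated.
Its right-hand attributes {ZipCode} are all prime, as are those of every other non-superkey FD — the relation is in 3NF.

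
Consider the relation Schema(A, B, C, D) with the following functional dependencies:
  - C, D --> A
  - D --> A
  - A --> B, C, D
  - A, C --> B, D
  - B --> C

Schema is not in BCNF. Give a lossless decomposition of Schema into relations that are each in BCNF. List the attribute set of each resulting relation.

{A, B, D}; {B, C}

Candidate keys of the original relation: {A}, {D}.
In {A, B, C, D}, {B} is not a superkey ({B}⁺ restricted to this set is {B, C}), so split on B --> C into {B, C} and {A, B, D}.
{B, C}: every determinant is a superkey — BCNF.
{A, B, D}: every determinant is a superkey — BCNF.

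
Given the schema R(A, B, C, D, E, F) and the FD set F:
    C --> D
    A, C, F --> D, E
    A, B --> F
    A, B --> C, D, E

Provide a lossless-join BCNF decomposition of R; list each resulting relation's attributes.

Candidate key of the original relation: {A, B}.
In {A, B, C, D, E, F}, {C} is not a superkey ({C}⁺ restricted to this set is {C, D}), so split on C --> D into {C, D} and {A, B, C, E, F}.
{C, D}: every determinant is a superkey — BCNF.
In {A, B, C, E, F}, {A, C, F} is not a superkey ({A, C, F}⁺ restricted to this set is {A, C, E, F}), so split on A, C, F --> E into {A, C, E, F} and {A, B, C, F}.
{A, C, E, F}: every determinant is a superkey — BCNF.
{A, B, C, F}: every determinant is a superkey — BCNF.

{A, B, C, F}; {A, C, E, F}; {C, D}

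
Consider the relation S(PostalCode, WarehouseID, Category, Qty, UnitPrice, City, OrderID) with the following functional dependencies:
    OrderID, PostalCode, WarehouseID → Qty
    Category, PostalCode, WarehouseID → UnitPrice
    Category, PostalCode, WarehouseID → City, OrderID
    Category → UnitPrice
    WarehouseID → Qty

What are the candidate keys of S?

No FD produces {Category, PostalCode, WarehouseID}, so they must be in every candidate key.
{Category, PostalCode, WarehouseID} is a candidate key since {Category, PostalCode, WarehouseID}⁺ = {Category, City, OrderID, PostalCode, Qty, UnitPrice, WarehouseID} covers every attribute.
No other minimal set has full closure, so this is the only candidate key.

{Category, PostalCode, WarehouseID}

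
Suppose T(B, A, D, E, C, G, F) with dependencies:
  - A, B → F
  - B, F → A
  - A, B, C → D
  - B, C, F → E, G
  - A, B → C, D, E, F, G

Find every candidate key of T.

Attributes never on any right-hand side: {B} — every candidate key must contain it.
Closure of {A, B} is {A, B, C, D, E, F, G}, the whole schema; {A, B} is a candidate key.
Closure of {B, F} is {A, B, C, D, E, F, G}, the whole schema; {B, F} is a candidate key.
These are minimal and exhaustive — every other superkey contains one of them.

{A, B}, {B, F}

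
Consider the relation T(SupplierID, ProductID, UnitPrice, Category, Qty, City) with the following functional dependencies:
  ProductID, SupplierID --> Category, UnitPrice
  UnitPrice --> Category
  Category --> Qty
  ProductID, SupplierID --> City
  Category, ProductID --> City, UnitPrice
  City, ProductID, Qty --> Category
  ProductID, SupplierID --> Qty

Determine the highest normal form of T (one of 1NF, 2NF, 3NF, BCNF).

2NF

Candidate key: {ProductID, SupplierID}. Prime attributes: {ProductID, SupplierID}.
UnitPrice --> Category breaks BCNF: {UnitPrice}⁺ = {Category, Qty, UnitPrice}, so {UnitPrice} is not a superkey.
UnitPrice --> Category has non-prime {Category} on the right and a non-superkey on the left, so 3NF fails.
No proper subset of a key has a non-prime attribute in its closure, so there is no partial dependency; 2NF holds.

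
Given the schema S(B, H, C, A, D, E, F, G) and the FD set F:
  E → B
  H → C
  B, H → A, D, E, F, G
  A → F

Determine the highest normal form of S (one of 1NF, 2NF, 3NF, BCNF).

1NF

Candidate keys: {B, H}, {E, H}. Prime attributes: {B, E, H}.
For E → B we have {E}⁺ = {B, E}; {E} is not a superkey, so BCNF fails.
H → C has non-prime {C} on the right and a non-superkey on the left, so 3NF fails.
The proper key subset {H} of {B, H} determines non-prime {C}, so the relation is not even in 2NF.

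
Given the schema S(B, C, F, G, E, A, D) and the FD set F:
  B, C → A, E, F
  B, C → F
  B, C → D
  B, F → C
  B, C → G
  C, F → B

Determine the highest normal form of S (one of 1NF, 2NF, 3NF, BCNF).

Candidate keys: {B, C}, {B, F}, {C, F}. Prime attributes: {B, C, F}.
The left-hand side of every FD is a superkey, so BCNF is satisfied.

BCNF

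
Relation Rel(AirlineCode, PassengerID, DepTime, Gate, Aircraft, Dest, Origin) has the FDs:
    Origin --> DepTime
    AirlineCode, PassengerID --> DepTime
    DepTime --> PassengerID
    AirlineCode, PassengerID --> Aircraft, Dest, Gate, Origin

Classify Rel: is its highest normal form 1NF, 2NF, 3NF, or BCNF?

3NF

Candidate keys: {AirlineCode, DepTime}, {AirlineCode, Origin}, {AirlineCode, PassengerID}. Prime attributes: {AirlineCode, DepTime, Origin, PassengerID}.
Origin --> DepTime breaks BCNF: {Origin}⁺ = {DepTime, Origin, PassengerID}, so {Origin} is not a superkey.
But every attribute on its right side ({DepTime}) is prime, and the same holds for every other non-superkey FD, so 3NF still holds.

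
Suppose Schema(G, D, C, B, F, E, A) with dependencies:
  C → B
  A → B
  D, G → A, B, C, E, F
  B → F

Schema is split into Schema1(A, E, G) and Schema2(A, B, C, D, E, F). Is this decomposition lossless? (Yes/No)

No

The shared attributes are {A, E} and {A, E}⁺ = {A, B, E, F}.
The closure covers neither Schema1 nor Schema2 entirely; the join is not lossless.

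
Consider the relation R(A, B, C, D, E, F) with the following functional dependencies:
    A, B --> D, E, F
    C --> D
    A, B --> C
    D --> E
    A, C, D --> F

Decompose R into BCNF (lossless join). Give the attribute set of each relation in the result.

Candidate key of the original relation: {A, B}.
In {A, B, C, D, E, F}, {C} is not a superkey ({C}⁺ restricted to this set is {C, D, E}), so split on C --> D, E into {C, D, E} and {A, B, C, F}.
In {C, D, E}, {D} is not a superkey ({D}⁺ restricted to this set is {D, E}), so split on D --> E into {D, E} and {C, D}.
{D, E} is in BCNF.
{C, D} is in BCNF.
In {A, B, C, F}, {A, C} is not a superkey ({A, C}⁺ restricted to this set is {A, C, F}), so split on A, C --> F into {A, C, F} and {A, B, C}.
{A, C, F} is in BCNF.
{A, B, C} is in BCNF.

{A, B, C}; {A, C, F}; {C, D}; {D, E}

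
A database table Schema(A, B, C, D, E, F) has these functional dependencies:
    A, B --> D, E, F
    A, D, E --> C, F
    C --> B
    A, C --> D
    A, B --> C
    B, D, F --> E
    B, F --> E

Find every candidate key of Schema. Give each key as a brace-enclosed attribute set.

{A, B}, {A, C}, {A, D, E}

Attributes never on any right-hand side: {A} — every candidate key must contain it.
Closure of {A, B} is {A, B, C, D, E, F}, the whole schema; {A, B} is a candidate key.
Closure of {A, C} is {A, B, C, D, E, F}, the whole schema; {A, C} is a candidate key.
Closure of {A, D, E} is {A, B, C, D, E, F}, the whole schema; {A, D, E} is a candidate key.
These are minimal and exhaustive — every other superkey contains one of them.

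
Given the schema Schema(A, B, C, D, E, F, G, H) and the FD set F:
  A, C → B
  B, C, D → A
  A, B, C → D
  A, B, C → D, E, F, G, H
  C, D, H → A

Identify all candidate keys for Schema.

{C} never appears on the right of any FD, so every key must include it.
{A, C}⁺ = {A, B, C, D, E, F, G, H} — all of the relation — so {A, C} is a candidate key.
{B, C, D}⁺ = {A, B, C, D, E, F, G, H} — all of the relation — so {B, C, D} is a candidate key.
{C, D, H}⁺ = {A, B, C, D, E, F, G, H} — all of the relation — so {C, D, H} is a candidate key.
These are minimal and exhaustive — every other superkey contains one of them.

{A, C}, {B, C, D}, {C, D, H}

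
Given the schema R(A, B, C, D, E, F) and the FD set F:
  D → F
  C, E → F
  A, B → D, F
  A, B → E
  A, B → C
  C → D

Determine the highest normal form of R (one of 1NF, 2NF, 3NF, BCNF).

Candidate key: {A, B}. Prime attributes: {A, B}.
D → F breaks BCNF: {D}⁺ = {D, F}, so {D} is not a superkey.
D → F has non-prime {F} on the right and a non-superkey on the left, so 3NF fails.
Checking every proper subset of each key, none determines a non-prime attribute — 2NF is satisfied.

2NF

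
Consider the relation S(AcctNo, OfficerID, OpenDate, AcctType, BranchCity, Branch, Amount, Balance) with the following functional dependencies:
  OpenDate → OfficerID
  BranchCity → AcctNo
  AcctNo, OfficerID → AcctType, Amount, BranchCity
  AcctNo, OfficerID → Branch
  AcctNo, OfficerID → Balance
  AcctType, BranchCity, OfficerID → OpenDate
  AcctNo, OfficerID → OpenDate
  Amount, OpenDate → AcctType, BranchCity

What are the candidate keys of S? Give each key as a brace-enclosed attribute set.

{AcctNo, OfficerID}, {AcctNo, OpenDate}, {Amount, OpenDate}, {BranchCity, OfficerID}, {BranchCity, OpenDate}

Closure of {AcctNo, OfficerID} is {AcctNo, AcctType, Amount, Balance, Branch, BranchCity, OfficerID, OpenDate}, the whole schema; {AcctNo, OfficerID} is a candidate key.
Closure of {AcctNo, OpenDate} is {AcctNo, AcctType, Amount, Balance, Branch, BranchCity, OfficerID, OpenDate}, the whole schema; {AcctNo, OpenDate} is a candidate key.
Closure of {Amount, OpenDate} is {AcctNo, AcctType, Amount, Balance, Branch, BranchCity, OfficerID, OpenDate}, the whole schema; {Amount, OpenDate} is a candidate key.
Closure of {BranchCity, OfficerID} is {AcctNo, AcctType, Amount, Balance, Branch, BranchCity, OfficerID, OpenDate}, the whole schema; {BranchCity, OfficerID} is a candidate key.
Closure of {BranchCity, OpenDate} is {AcctNo, AcctType, Amount, Balance, Branch, BranchCity, OfficerID, OpenDate}, the whole schema; {BranchCity, OpenDate} is a candidate key.
No proper subset of any of these is a key, and no other minimal superkey exists.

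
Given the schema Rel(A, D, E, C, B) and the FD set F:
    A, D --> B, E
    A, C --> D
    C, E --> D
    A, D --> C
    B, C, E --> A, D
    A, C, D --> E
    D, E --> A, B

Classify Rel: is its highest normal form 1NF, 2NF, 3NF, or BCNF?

Candidate keys: {A, C}, {A, D}, {C, E}, {D, E}. Prime attributes: {A, C, D, E}.
Each dependency's left side is a superkey — BCNF holds.

BCNF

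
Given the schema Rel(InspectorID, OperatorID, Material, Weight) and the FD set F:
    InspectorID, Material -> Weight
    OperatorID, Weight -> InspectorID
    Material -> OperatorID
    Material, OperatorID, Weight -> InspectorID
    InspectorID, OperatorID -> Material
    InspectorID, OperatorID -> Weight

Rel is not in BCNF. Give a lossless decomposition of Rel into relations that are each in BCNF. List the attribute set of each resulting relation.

Candidate keys of the original relation: {InspectorID, Material}, {InspectorID, OperatorID}, {Material, Weight}, {OperatorID, Weight}.
Within {InspectorID, Material, OperatorID, Weight}: {Material}⁺ ∩ {InspectorID, Material, OperatorID, Weight} = {Material, OperatorID}, not the whole set, so Material -> OperatorID violates BCNF; decompose into {Material, OperatorID} and {InspectorID, Material, Weight}.
{Material, OperatorID} has no BCNF violation.
{InspectorID, Material, Weight} has no BCNF violation.

{InspectorID, Material, Weight}; {Material, OperatorID}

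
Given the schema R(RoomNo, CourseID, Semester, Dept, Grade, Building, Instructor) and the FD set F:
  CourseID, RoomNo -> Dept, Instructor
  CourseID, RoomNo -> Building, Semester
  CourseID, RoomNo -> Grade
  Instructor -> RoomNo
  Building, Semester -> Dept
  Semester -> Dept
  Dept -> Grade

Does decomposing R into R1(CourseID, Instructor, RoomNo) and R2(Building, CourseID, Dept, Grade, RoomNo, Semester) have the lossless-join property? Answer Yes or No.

Yes

R1 ∩ R2 = {CourseID, RoomNo}; its closure under F is {Building, CourseID, Dept, Grade, Instructor, RoomNo, Semester}.
This includes all of R1, so the common attributes are a superkey of R1 — the join is lossless.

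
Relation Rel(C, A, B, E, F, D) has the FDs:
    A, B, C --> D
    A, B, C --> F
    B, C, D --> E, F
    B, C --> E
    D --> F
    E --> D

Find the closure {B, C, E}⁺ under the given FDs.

{B, C, D, E, F}

Start with {B, C, E}.
E --> D applies; add {D} → now {B, C, D, E}.
B, C, D --> E, F applies; add {F} → now {B, C, D, E, F}.
No further FD applies.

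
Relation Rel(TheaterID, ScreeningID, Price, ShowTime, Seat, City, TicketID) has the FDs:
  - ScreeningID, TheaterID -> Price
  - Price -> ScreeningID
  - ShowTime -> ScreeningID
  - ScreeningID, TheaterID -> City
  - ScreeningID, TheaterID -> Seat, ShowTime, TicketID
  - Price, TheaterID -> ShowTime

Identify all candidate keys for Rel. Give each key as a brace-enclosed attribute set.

Attributes never on any right-hand side: {TheaterID} — every candidate key must contain it.
{Price, TheaterID} is a candidate key since {Price, TheaterID}⁺ = {City, Price, ScreeningID, Seat, ShowTime, TheaterID, TicketID} covers every attribute.
{ScreeningID, TheaterID} is a candidate key since {ScreeningID, TheaterID}⁺ = {City, Price, ScreeningID, Seat, ShowTime, TheaterID, TicketID} covers every attribute.
{ShowTime, TheaterID} is a candidate key since {ShowTime, TheaterID}⁺ = {City, Price, ScreeningID, Seat, ShowTime, TheaterID, TicketID} covers every attribute.
Any other superkey properly contains one of these, so there are no further candidate keys.

{Price, TheaterID}, {ScreeningID, TheaterID}, {ShowTime, TheaterID}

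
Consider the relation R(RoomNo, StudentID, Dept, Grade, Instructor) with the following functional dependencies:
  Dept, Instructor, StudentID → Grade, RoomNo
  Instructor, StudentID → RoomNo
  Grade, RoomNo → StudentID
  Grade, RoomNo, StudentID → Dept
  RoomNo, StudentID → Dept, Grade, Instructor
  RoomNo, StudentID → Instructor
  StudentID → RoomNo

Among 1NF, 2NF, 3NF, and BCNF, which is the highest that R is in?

Candidate keys: {Grade, RoomNo}, {StudentID}. Prime attributes: {Grade, RoomNo, StudentID}.
The left-hand side of every FD is a superkey, so BCNF is satisfied.

BCNF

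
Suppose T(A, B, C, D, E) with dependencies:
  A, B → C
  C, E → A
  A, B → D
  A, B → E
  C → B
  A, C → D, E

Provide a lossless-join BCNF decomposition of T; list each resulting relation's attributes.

Candidate keys of the original relation: {A, B}, {A, C}, {C, E}.
{A, B, C, D, E}: {C} determines {B, C} here but is not a superkey — split on C → B, giving {B, C} and {A, C, D, E}.
{B, C} is in BCNF.
{A, C, D, E} is in BCNF.

{A, C, D, E}; {B, C}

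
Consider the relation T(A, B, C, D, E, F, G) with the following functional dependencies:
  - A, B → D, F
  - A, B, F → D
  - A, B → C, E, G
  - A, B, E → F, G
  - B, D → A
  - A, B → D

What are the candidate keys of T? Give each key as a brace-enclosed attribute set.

{A, B}, {B, D}

Attributes never on any right-hand side: {B} — every candidate key must contain it.
{A, B}⁺ = {A, B, C, D, E, F, G} — all of the relation — so {A, B} is a candidate key.
{B, D}⁺ = {A, B, C, D, E, F, G} — all of the relation — so {B, D} is a candidate key.
No proper subset of any of these is a key, and no other minimal superkey exists.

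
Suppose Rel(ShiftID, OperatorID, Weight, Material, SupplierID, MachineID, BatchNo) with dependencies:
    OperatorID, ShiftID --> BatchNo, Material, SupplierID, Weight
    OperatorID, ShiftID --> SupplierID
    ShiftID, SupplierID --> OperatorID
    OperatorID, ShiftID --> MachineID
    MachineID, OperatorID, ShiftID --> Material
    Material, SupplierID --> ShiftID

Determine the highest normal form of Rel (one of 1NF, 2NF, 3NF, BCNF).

BCNF

Candidate keys: {Material, SupplierID}, {OperatorID, ShiftID}, {ShiftID, SupplierID}. Prime attributes: {Material, OperatorID, ShiftID, SupplierID}.
Every FD has a superkey on the left, so the relation is in BCNF.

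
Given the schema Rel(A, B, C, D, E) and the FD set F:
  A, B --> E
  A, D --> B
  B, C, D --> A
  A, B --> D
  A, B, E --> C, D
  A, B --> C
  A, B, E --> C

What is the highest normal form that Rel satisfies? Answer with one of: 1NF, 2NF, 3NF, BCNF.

Candidate keys: {A, B}, {A, D}, {B, C, D}. Prime attributes: {A, B, C, D}.
Each dependency's left side is a superkey — BCNF holds.

BCNF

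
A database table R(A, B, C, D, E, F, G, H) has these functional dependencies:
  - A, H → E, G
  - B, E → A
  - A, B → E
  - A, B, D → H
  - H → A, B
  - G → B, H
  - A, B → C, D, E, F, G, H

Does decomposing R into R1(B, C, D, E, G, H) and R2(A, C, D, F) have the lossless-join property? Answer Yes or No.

The shared attributes are {C, D} and {C, D}⁺ = {C, D}.
R1 ⊄ {C, D} and R2 ⊄ {C, D}, so the split is lossy.

No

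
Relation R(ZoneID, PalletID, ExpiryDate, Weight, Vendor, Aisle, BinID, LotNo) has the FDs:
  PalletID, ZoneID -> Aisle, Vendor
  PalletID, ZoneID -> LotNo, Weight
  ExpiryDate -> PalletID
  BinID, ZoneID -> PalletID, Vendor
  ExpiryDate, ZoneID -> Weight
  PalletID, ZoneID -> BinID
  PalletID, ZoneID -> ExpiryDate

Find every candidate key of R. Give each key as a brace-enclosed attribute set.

{ZoneID} never appears on the right of any FD, so every key must include it.
{BinID, ZoneID}⁺ = {Aisle, BinID, ExpiryDate, LotNo, PalletID, Vendor, Weight, ZoneID}, which is every attribute, so {BinID, ZoneID} is a candidate key.
{ExpiryDate, ZoneID}⁺ = {Aisle, BinID, ExpiryDate, LotNo, PalletID, Vendor, Weight, ZoneID}, which is every attribute, so {ExpiryDate, ZoneID} is a candidate key.
{PalletID, ZoneID}⁺ = {Aisle, BinID, ExpiryDate, LotNo, PalletID, Vendor, Weight, ZoneID}, which is every attribute, so {PalletID, ZoneID} is a candidate key.
These are minimal and exhaustive — every other superkey contains one of them.

{BinID, ZoneID}, {ExpiryDate, ZoneID}, {PalletID, ZoneID}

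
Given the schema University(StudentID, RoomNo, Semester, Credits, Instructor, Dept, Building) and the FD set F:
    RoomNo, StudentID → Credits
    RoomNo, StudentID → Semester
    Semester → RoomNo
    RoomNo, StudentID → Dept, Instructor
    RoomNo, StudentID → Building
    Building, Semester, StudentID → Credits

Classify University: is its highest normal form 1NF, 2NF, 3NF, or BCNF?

Candidate keys: {RoomNo, StudentID}, {Semester, StudentID}. Prime attributes: {RoomNo, Semester, StudentID}.
For Semester → RoomNo we have {Semester}⁺ = {RoomNo, Semester}; {Semester} is not a superkey, so BCNF fails.
Since {RoomNo} ⊆ prime attributes and every other non-superkey FD also has a prime right side, the schema is in 3NF.

3NF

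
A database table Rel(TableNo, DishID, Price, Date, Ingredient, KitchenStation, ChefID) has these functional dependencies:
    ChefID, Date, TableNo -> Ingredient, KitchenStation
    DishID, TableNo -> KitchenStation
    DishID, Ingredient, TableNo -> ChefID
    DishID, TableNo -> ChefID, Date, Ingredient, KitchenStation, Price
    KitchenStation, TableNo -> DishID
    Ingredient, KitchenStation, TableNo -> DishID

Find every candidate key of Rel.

Attributes never on any right-hand side: {TableNo} — every candidate key must contain it.
{DishID, TableNo}⁺ = {ChefID, Date, DishID, Ingredient, KitchenStation, Price, TableNo}, which is every attribute, so {DishID, TableNo} is a candidate key.
{KitchenStation, TableNo}⁺ = {ChefID, Date, DishID, Ingredient, KitchenStation, Price, TableNo}, which is every attribute, so {KitchenStation, TableNo} is a candidate key.
{ChefID, Date, TableNo}⁺ = {ChefID, Date, DishID, Ingredient, KitchenStation, Price, TableNo}, which is every attribute, so {ChefID, Date, TableNo} is a candidate key.
These are minimal and exhaustive — every other superkey contains one of them.

{ChefID, Date, TableNo}, {DishID, TableNo}, {KitchenStation, TableNo}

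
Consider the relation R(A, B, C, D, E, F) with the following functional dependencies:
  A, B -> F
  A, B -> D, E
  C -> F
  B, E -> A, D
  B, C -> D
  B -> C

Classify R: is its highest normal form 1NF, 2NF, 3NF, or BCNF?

1NF

Candidate keys: {A, B}, {B, E}. Prime attributes: {A, B, E}.
For C -> F we have {C}⁺ = {C, F}; {C} is not a superkey, so BCNF fails.
C -> F determines the non-prime attribute {F} from a non-superkey — 3NF is violated.
Since {B} ⊂ {A, B} and {B}⁺ ⊇ {C, D, F} with {C, D, F} non-prime, there is a partial dependency; 2NF fails.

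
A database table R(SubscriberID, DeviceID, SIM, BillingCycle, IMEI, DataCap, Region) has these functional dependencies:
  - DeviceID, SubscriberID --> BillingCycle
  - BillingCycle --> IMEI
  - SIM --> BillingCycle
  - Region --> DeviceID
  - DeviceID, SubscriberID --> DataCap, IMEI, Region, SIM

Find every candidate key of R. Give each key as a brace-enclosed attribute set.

{SubscriberID} never appears on the right of any FD, so every key must include it.
{DeviceID, SubscriberID} is a candidate key since {DeviceID, SubscriberID}⁺ = {BillingCycle, DataCap, DeviceID, IMEI, Region, SIM, SubscriberID} covers every attribute.
{Region, SubscriberID} is a candidate key since {Region, SubscriberID}⁺ = {BillingCycle, DataCap, DeviceID, IMEI, Region, SIM, SubscriberID} covers every attribute.
Any other superkey properly contains one of these, so there are no further candidate keys.

{DeviceID, SubscriberID}, {Region, SubscriberID}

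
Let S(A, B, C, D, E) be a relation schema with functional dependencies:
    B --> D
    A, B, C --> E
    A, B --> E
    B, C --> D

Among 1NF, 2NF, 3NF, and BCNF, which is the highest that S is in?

1NF

Candidate key: {A, B, C}. Prime attributes: {A, B, C}.
B --> D breaks BCNF: {B}⁺ = {B, D}, so {B} is not a superkey.
B --> D has non-prime {D} on the right and a non-superkey on the left, so 3NF fails.
The proper key subset {B} of {A, B, C} determines non-prime {D}, so the relation is not even in 2NF.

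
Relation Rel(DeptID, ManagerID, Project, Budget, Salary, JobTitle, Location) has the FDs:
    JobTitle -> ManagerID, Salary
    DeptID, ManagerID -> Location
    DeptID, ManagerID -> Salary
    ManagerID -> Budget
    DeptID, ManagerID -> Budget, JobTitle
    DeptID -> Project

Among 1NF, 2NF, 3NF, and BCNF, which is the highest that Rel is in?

Candidate keys: {DeptID, JobTitle}, {DeptID, ManagerID}. Prime attributes: {DeptID, JobTitle, ManagerID}.
JobTitle -> ManagerID, Salary: {JobTitle}⁺ = {Budget, JobTitle, ManagerID, Salary}, which is not all of the attributes, so the left side is not a superkey — BCNF is violated.
JobTitle -> ManagerID, Salary determines the non-prime attribute {Salary} from a non-superkey — 3NF is violated.
{DeptID} is a proper subset of the key {DeptID, JobTitle}, and {DeptID}⁺ contains the non-prime attribute {Project} — a partial dependency, so 2NF is violated.

1NF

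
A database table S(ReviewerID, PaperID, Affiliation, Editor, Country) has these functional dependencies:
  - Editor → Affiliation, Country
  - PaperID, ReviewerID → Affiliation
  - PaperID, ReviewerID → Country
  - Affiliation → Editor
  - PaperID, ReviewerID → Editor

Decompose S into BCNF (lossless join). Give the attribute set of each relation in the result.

{Affiliation, Country, Editor}; {Editor, PaperID, ReviewerID}

Candidate key of the original relation: {PaperID, ReviewerID}.
In {Affiliation, Country, Editor, PaperID, ReviewerID}, {Editor} is not a superkey ({Editor}⁺ restricted to this set is {Affiliation, Country, Editor}), so split on Editor → Affiliation, Country into {Affiliation, Country, Editor} and {Editor, PaperID, ReviewerID}.
{Affiliation, Country, Editor} is in BCNF.
{Editor, PaperID, ReviewerID} is in BCNF.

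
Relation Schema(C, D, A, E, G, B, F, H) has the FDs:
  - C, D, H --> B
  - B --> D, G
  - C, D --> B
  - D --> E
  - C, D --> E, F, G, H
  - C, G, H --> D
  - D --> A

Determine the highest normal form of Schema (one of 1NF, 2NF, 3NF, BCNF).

Candidate keys: {B, C}, {C, D}, {C, G, H}. Prime attributes: {B, C, D, G, H}.
B --> D, G: {B}⁺ = {A, B, D, E, G}, which is not all of the attributes, so the left side is not a superkey — BCNF is violated.
D --> E has non-prime {E} on the right and a non-superkey on the left, so 3NF fails.
Since {B} ⊂ {B, C} and {B}⁺ ⊇ {A, E} with {A, E} non-prime, there is a partial dependency; 2NF fails.

1NF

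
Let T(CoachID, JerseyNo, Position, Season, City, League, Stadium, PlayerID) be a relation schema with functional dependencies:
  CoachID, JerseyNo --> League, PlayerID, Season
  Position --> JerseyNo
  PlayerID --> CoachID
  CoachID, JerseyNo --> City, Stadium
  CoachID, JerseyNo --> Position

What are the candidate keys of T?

{CoachID, JerseyNo}⁺ = {City, CoachID, JerseyNo, League, PlayerID, Position, Season, Stadium} — all of the relation — so {CoachID, JerseyNo} is a candidate key.
{CoachID, Position}⁺ = {City, CoachID, JerseyNo, League, PlayerID, Position, Season, Stadium} — all of the relation — so {CoachID, Position} is a candidate key.
{JerseyNo, PlayerID}⁺ = {City, CoachID, JerseyNo, League, PlayerID, Position, Season, Stadium} — all of the relation — so {JerseyNo, PlayerID} is a candidate key.
{PlayerID, Position}⁺ = {City, CoachID, JerseyNo, League, PlayerID, Position, Season, Stadium} — all of the relation — so {PlayerID, Position} is a candidate key.
Any other superkey properly contains one of these, so there are no further candidate keys.

{CoachID, JerseyNo}, {CoachID, Position}, {JerseyNo, PlayerID}, {PlayerID, Position}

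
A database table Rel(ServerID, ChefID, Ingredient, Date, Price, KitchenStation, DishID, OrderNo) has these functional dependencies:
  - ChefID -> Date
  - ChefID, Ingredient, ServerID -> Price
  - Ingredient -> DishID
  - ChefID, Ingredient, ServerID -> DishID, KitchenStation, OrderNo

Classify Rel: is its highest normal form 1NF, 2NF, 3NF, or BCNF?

1NF

Candidate key: {ChefID, Ingredient, ServerID}. Prime attributes: {ChefID, Ingredient, ServerID}.
ChefID -> Date: {ChefID}⁺ = {ChefID, Date}, which is not all of the attributes, so the left side is not a superkey — BCNF is violated.
Because {Date} is non-prime and the left side of ChefID -> Date is not a superkey, the relation is not in 3NF.
Since {ChefID} ⊂ {ChefID, Ingredient, ServerID} and {ChefID}⁺ ⊇ {Date} with {Date} non-prime, there is a partial dependency; 2NF fails.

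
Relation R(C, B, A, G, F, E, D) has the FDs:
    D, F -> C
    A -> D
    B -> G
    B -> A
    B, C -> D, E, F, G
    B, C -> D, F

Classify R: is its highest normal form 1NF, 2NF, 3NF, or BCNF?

1NF

Candidate keys: {B, C}, {B, F}. Prime attributes: {B, C, F}.
D, F -> C: {D, F}⁺ = {C, D, F}, which is not all of the attributes, so the left side is not a superkey — BCNF is violated.
Because {D} is non-prime and the left side of A -> D is not a superkey, the relation is not in 3NF.
{B} is a proper subset of the key {B, C}, and {B}⁺ contains the non-prime attributes {A, D, G} — a partial dependency, so 2NF is violated.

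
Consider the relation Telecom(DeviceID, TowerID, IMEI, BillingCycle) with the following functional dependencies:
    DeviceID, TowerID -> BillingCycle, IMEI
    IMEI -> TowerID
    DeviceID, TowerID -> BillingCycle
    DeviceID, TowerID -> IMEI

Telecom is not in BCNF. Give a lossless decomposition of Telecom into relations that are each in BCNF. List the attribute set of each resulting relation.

{BillingCycle, DeviceID, IMEI}; {IMEI, TowerID}

Candidate keys of the original relation: {DeviceID, IMEI}, {DeviceID, TowerID}.
In {BillingCycle, DeviceID, IMEI, TowerID}, {IMEI} is not a superkey ({IMEI}⁺ restricted to this set is {IMEI, TowerID}), so split on IMEI -> TowerID into {IMEI, TowerID} and {BillingCycle, DeviceID, IMEI}.
{IMEI, TowerID} has no BCNF violation.
{BillingCycle, DeviceID, IMEI} has no BCNF violation.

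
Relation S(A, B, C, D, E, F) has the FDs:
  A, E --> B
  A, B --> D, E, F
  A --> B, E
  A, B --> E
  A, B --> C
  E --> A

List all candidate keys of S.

Closure of {A} is {A, B, C, D, E, F}, the whole schema; {A} is a candidate key.
Closure of {E} is {A, B, C, D, E, F}, the whole schema; {E} is a candidate key.
No proper subset of any of these is a key, and no other minimal superkey exists.

{A}, {E}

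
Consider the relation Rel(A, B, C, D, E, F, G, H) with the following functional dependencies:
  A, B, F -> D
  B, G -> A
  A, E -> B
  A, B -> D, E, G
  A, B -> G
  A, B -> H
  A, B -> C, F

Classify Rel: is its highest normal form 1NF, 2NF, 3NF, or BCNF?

Candidate keys: {A, B}, {A, E}, {B, G}. Prime attributes: {A, B, E, G}.
Every FD has a superkey on the left, so the relation is in BCNF.

BCNF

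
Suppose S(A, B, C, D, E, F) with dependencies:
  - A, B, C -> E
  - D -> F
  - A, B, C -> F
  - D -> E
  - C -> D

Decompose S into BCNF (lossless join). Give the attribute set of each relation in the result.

Candidate key of the original relation: {A, B, C}.
Within {A, B, C, D, E, F}: {D}⁺ ∩ {A, B, C, D, E, F} = {D, E, F}, not the whole set, so D -> E, F violates BCNF; decompose into {D, E, F} and {A, B, C, D}.
{D, E, F} is in BCNF.
Within {A, B, C, D}: {C}⁺ ∩ {A, B, C, D} = {C, D}, not the whole set, so C -> D violates BCNF; decompose into {C, D} and {A, B, C}.
{C, D} is in BCNF.
{A, B, C} is in BCNF.

{A, B, C}; {C, D}; {D, E, F}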